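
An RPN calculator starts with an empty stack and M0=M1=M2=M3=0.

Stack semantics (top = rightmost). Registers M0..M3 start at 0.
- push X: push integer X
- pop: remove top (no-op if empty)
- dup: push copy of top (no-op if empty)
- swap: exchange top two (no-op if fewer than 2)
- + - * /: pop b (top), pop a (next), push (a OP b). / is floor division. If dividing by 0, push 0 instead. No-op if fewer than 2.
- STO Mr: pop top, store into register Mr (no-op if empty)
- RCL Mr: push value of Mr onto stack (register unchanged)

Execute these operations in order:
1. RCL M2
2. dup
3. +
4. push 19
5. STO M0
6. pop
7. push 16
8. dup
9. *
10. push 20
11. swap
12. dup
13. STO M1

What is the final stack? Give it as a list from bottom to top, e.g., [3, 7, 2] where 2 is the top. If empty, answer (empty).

After op 1 (RCL M2): stack=[0] mem=[0,0,0,0]
After op 2 (dup): stack=[0,0] mem=[0,0,0,0]
After op 3 (+): stack=[0] mem=[0,0,0,0]
After op 4 (push 19): stack=[0,19] mem=[0,0,0,0]
After op 5 (STO M0): stack=[0] mem=[19,0,0,0]
After op 6 (pop): stack=[empty] mem=[19,0,0,0]
After op 7 (push 16): stack=[16] mem=[19,0,0,0]
After op 8 (dup): stack=[16,16] mem=[19,0,0,0]
After op 9 (*): stack=[256] mem=[19,0,0,0]
After op 10 (push 20): stack=[256,20] mem=[19,0,0,0]
After op 11 (swap): stack=[20,256] mem=[19,0,0,0]
After op 12 (dup): stack=[20,256,256] mem=[19,0,0,0]
After op 13 (STO M1): stack=[20,256] mem=[19,256,0,0]

Answer: [20, 256]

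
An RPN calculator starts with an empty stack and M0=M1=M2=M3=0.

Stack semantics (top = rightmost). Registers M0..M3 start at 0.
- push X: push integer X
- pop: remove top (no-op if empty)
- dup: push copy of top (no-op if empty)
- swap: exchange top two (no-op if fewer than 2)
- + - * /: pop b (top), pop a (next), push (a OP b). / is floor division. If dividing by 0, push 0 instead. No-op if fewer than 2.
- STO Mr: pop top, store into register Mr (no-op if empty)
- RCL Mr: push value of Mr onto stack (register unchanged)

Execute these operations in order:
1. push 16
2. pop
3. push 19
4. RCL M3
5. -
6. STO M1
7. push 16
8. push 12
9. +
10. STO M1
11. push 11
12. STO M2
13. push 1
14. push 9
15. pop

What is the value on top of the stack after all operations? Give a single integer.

After op 1 (push 16): stack=[16] mem=[0,0,0,0]
After op 2 (pop): stack=[empty] mem=[0,0,0,0]
After op 3 (push 19): stack=[19] mem=[0,0,0,0]
After op 4 (RCL M3): stack=[19,0] mem=[0,0,0,0]
After op 5 (-): stack=[19] mem=[0,0,0,0]
After op 6 (STO M1): stack=[empty] mem=[0,19,0,0]
After op 7 (push 16): stack=[16] mem=[0,19,0,0]
After op 8 (push 12): stack=[16,12] mem=[0,19,0,0]
After op 9 (+): stack=[28] mem=[0,19,0,0]
After op 10 (STO M1): stack=[empty] mem=[0,28,0,0]
After op 11 (push 11): stack=[11] mem=[0,28,0,0]
After op 12 (STO M2): stack=[empty] mem=[0,28,11,0]
After op 13 (push 1): stack=[1] mem=[0,28,11,0]
After op 14 (push 9): stack=[1,9] mem=[0,28,11,0]
After op 15 (pop): stack=[1] mem=[0,28,11,0]

Answer: 1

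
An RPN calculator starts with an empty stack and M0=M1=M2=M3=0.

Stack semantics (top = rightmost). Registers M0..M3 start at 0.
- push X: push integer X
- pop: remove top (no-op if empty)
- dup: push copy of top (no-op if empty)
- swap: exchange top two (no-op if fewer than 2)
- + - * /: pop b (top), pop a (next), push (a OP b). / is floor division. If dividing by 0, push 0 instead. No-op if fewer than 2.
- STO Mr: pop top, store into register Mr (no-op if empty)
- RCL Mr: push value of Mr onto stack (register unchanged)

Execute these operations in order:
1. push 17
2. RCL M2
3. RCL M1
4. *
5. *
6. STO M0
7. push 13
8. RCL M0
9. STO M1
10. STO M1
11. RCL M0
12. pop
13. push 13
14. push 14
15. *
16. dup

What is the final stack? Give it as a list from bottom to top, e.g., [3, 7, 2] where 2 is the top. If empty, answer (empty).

Answer: [182, 182]

Derivation:
After op 1 (push 17): stack=[17] mem=[0,0,0,0]
After op 2 (RCL M2): stack=[17,0] mem=[0,0,0,0]
After op 3 (RCL M1): stack=[17,0,0] mem=[0,0,0,0]
After op 4 (*): stack=[17,0] mem=[0,0,0,0]
After op 5 (*): stack=[0] mem=[0,0,0,0]
After op 6 (STO M0): stack=[empty] mem=[0,0,0,0]
After op 7 (push 13): stack=[13] mem=[0,0,0,0]
After op 8 (RCL M0): stack=[13,0] mem=[0,0,0,0]
After op 9 (STO M1): stack=[13] mem=[0,0,0,0]
After op 10 (STO M1): stack=[empty] mem=[0,13,0,0]
After op 11 (RCL M0): stack=[0] mem=[0,13,0,0]
After op 12 (pop): stack=[empty] mem=[0,13,0,0]
After op 13 (push 13): stack=[13] mem=[0,13,0,0]
After op 14 (push 14): stack=[13,14] mem=[0,13,0,0]
After op 15 (*): stack=[182] mem=[0,13,0,0]
After op 16 (dup): stack=[182,182] mem=[0,13,0,0]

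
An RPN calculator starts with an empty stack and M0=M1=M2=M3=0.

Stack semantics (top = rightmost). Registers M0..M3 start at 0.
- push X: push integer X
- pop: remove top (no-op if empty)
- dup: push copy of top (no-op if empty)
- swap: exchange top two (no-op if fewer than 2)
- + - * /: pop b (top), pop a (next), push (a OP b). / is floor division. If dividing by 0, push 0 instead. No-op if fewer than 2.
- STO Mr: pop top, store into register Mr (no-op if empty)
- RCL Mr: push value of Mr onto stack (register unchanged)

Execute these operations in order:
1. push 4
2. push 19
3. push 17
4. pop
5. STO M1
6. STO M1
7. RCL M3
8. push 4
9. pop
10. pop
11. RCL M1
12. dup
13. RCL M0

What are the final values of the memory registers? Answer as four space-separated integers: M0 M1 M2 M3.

Answer: 0 4 0 0

Derivation:
After op 1 (push 4): stack=[4] mem=[0,0,0,0]
After op 2 (push 19): stack=[4,19] mem=[0,0,0,0]
After op 3 (push 17): stack=[4,19,17] mem=[0,0,0,0]
After op 4 (pop): stack=[4,19] mem=[0,0,0,0]
After op 5 (STO M1): stack=[4] mem=[0,19,0,0]
After op 6 (STO M1): stack=[empty] mem=[0,4,0,0]
After op 7 (RCL M3): stack=[0] mem=[0,4,0,0]
After op 8 (push 4): stack=[0,4] mem=[0,4,0,0]
After op 9 (pop): stack=[0] mem=[0,4,0,0]
After op 10 (pop): stack=[empty] mem=[0,4,0,0]
After op 11 (RCL M1): stack=[4] mem=[0,4,0,0]
After op 12 (dup): stack=[4,4] mem=[0,4,0,0]
After op 13 (RCL M0): stack=[4,4,0] mem=[0,4,0,0]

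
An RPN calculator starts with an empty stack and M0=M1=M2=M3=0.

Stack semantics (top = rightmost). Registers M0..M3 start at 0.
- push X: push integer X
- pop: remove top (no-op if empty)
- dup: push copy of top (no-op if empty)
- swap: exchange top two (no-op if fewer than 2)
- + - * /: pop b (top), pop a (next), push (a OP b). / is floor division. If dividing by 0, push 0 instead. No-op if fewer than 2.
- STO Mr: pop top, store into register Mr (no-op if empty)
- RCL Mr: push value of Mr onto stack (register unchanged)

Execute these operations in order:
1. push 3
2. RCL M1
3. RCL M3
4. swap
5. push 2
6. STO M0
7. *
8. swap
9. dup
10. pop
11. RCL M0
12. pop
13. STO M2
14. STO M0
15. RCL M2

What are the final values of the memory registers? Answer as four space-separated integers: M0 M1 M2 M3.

Answer: 0 0 3 0

Derivation:
After op 1 (push 3): stack=[3] mem=[0,0,0,0]
After op 2 (RCL M1): stack=[3,0] mem=[0,0,0,0]
After op 3 (RCL M3): stack=[3,0,0] mem=[0,0,0,0]
After op 4 (swap): stack=[3,0,0] mem=[0,0,0,0]
After op 5 (push 2): stack=[3,0,0,2] mem=[0,0,0,0]
After op 6 (STO M0): stack=[3,0,0] mem=[2,0,0,0]
After op 7 (*): stack=[3,0] mem=[2,0,0,0]
After op 8 (swap): stack=[0,3] mem=[2,0,0,0]
After op 9 (dup): stack=[0,3,3] mem=[2,0,0,0]
After op 10 (pop): stack=[0,3] mem=[2,0,0,0]
After op 11 (RCL M0): stack=[0,3,2] mem=[2,0,0,0]
After op 12 (pop): stack=[0,3] mem=[2,0,0,0]
After op 13 (STO M2): stack=[0] mem=[2,0,3,0]
After op 14 (STO M0): stack=[empty] mem=[0,0,3,0]
After op 15 (RCL M2): stack=[3] mem=[0,0,3,0]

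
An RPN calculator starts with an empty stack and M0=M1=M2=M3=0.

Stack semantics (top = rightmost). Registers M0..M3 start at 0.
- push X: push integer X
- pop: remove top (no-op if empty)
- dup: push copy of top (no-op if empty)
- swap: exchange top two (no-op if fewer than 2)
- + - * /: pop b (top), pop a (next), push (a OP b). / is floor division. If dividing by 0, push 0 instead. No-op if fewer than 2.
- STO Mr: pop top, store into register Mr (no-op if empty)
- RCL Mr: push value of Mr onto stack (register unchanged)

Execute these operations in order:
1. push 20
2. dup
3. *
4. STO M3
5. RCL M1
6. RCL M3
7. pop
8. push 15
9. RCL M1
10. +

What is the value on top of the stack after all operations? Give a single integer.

After op 1 (push 20): stack=[20] mem=[0,0,0,0]
After op 2 (dup): stack=[20,20] mem=[0,0,0,0]
After op 3 (*): stack=[400] mem=[0,0,0,0]
After op 4 (STO M3): stack=[empty] mem=[0,0,0,400]
After op 5 (RCL M1): stack=[0] mem=[0,0,0,400]
After op 6 (RCL M3): stack=[0,400] mem=[0,0,0,400]
After op 7 (pop): stack=[0] mem=[0,0,0,400]
After op 8 (push 15): stack=[0,15] mem=[0,0,0,400]
After op 9 (RCL M1): stack=[0,15,0] mem=[0,0,0,400]
After op 10 (+): stack=[0,15] mem=[0,0,0,400]

Answer: 15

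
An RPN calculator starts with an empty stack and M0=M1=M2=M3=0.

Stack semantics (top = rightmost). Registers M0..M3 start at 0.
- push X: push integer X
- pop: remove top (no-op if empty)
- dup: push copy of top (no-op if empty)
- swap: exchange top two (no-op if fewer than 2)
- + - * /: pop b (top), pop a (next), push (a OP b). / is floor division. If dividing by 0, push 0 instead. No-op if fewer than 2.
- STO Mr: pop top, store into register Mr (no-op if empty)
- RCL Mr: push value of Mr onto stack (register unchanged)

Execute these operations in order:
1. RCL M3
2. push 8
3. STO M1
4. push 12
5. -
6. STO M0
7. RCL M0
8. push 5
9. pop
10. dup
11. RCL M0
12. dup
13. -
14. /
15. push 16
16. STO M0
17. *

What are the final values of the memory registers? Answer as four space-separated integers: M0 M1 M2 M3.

Answer: 16 8 0 0

Derivation:
After op 1 (RCL M3): stack=[0] mem=[0,0,0,0]
After op 2 (push 8): stack=[0,8] mem=[0,0,0,0]
After op 3 (STO M1): stack=[0] mem=[0,8,0,0]
After op 4 (push 12): stack=[0,12] mem=[0,8,0,0]
After op 5 (-): stack=[-12] mem=[0,8,0,0]
After op 6 (STO M0): stack=[empty] mem=[-12,8,0,0]
After op 7 (RCL M0): stack=[-12] mem=[-12,8,0,0]
After op 8 (push 5): stack=[-12,5] mem=[-12,8,0,0]
After op 9 (pop): stack=[-12] mem=[-12,8,0,0]
After op 10 (dup): stack=[-12,-12] mem=[-12,8,0,0]
After op 11 (RCL M0): stack=[-12,-12,-12] mem=[-12,8,0,0]
After op 12 (dup): stack=[-12,-12,-12,-12] mem=[-12,8,0,0]
After op 13 (-): stack=[-12,-12,0] mem=[-12,8,0,0]
After op 14 (/): stack=[-12,0] mem=[-12,8,0,0]
After op 15 (push 16): stack=[-12,0,16] mem=[-12,8,0,0]
After op 16 (STO M0): stack=[-12,0] mem=[16,8,0,0]
After op 17 (*): stack=[0] mem=[16,8,0,0]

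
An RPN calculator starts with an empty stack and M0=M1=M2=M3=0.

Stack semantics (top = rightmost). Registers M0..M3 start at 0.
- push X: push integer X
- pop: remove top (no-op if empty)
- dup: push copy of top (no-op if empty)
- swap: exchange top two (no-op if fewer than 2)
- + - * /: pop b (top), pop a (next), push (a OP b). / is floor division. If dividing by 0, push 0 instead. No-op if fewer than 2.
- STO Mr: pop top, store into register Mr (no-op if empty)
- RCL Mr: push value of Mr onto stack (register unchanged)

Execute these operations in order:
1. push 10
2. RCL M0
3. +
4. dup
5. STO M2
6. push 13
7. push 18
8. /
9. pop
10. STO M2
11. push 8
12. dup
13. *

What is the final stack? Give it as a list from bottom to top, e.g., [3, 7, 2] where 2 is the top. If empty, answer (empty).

After op 1 (push 10): stack=[10] mem=[0,0,0,0]
After op 2 (RCL M0): stack=[10,0] mem=[0,0,0,0]
After op 3 (+): stack=[10] mem=[0,0,0,0]
After op 4 (dup): stack=[10,10] mem=[0,0,0,0]
After op 5 (STO M2): stack=[10] mem=[0,0,10,0]
After op 6 (push 13): stack=[10,13] mem=[0,0,10,0]
After op 7 (push 18): stack=[10,13,18] mem=[0,0,10,0]
After op 8 (/): stack=[10,0] mem=[0,0,10,0]
After op 9 (pop): stack=[10] mem=[0,0,10,0]
After op 10 (STO M2): stack=[empty] mem=[0,0,10,0]
After op 11 (push 8): stack=[8] mem=[0,0,10,0]
After op 12 (dup): stack=[8,8] mem=[0,0,10,0]
After op 13 (*): stack=[64] mem=[0,0,10,0]

Answer: [64]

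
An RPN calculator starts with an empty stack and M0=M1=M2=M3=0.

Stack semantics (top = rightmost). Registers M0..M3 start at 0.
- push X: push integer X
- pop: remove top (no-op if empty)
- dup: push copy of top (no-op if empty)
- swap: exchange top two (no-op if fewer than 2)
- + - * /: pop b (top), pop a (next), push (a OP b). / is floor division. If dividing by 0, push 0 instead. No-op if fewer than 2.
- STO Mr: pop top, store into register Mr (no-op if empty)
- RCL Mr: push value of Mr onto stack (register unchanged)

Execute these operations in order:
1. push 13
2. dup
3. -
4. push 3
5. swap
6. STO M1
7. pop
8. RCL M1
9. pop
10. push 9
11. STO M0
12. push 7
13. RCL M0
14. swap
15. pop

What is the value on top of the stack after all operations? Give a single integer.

Answer: 9

Derivation:
After op 1 (push 13): stack=[13] mem=[0,0,0,0]
After op 2 (dup): stack=[13,13] mem=[0,0,0,0]
After op 3 (-): stack=[0] mem=[0,0,0,0]
After op 4 (push 3): stack=[0,3] mem=[0,0,0,0]
After op 5 (swap): stack=[3,0] mem=[0,0,0,0]
After op 6 (STO M1): stack=[3] mem=[0,0,0,0]
After op 7 (pop): stack=[empty] mem=[0,0,0,0]
After op 8 (RCL M1): stack=[0] mem=[0,0,0,0]
After op 9 (pop): stack=[empty] mem=[0,0,0,0]
After op 10 (push 9): stack=[9] mem=[0,0,0,0]
After op 11 (STO M0): stack=[empty] mem=[9,0,0,0]
After op 12 (push 7): stack=[7] mem=[9,0,0,0]
After op 13 (RCL M0): stack=[7,9] mem=[9,0,0,0]
After op 14 (swap): stack=[9,7] mem=[9,0,0,0]
After op 15 (pop): stack=[9] mem=[9,0,0,0]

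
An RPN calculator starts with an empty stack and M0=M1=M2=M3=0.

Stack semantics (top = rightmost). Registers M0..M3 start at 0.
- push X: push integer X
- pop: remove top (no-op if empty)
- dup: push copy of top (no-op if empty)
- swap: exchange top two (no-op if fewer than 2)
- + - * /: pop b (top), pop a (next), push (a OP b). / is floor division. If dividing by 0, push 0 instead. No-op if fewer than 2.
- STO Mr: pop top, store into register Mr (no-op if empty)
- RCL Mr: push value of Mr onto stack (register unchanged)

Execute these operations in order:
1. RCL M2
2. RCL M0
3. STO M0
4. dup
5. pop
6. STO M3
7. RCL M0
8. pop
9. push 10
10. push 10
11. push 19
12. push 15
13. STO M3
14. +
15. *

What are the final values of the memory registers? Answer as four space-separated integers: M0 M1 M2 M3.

After op 1 (RCL M2): stack=[0] mem=[0,0,0,0]
After op 2 (RCL M0): stack=[0,0] mem=[0,0,0,0]
After op 3 (STO M0): stack=[0] mem=[0,0,0,0]
After op 4 (dup): stack=[0,0] mem=[0,0,0,0]
After op 5 (pop): stack=[0] mem=[0,0,0,0]
After op 6 (STO M3): stack=[empty] mem=[0,0,0,0]
After op 7 (RCL M0): stack=[0] mem=[0,0,0,0]
After op 8 (pop): stack=[empty] mem=[0,0,0,0]
After op 9 (push 10): stack=[10] mem=[0,0,0,0]
After op 10 (push 10): stack=[10,10] mem=[0,0,0,0]
After op 11 (push 19): stack=[10,10,19] mem=[0,0,0,0]
After op 12 (push 15): stack=[10,10,19,15] mem=[0,0,0,0]
After op 13 (STO M3): stack=[10,10,19] mem=[0,0,0,15]
After op 14 (+): stack=[10,29] mem=[0,0,0,15]
After op 15 (*): stack=[290] mem=[0,0,0,15]

Answer: 0 0 0 15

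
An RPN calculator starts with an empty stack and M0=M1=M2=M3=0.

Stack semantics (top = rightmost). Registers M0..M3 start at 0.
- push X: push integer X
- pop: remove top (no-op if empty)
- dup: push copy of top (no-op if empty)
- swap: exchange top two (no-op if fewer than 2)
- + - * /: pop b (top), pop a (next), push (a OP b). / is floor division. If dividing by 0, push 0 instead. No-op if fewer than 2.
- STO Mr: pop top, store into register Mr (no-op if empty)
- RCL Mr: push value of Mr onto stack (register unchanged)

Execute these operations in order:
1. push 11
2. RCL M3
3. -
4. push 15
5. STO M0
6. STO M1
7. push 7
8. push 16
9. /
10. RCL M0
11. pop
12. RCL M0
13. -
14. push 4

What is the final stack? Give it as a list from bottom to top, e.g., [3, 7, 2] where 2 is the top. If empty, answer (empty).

Answer: [-15, 4]

Derivation:
After op 1 (push 11): stack=[11] mem=[0,0,0,0]
After op 2 (RCL M3): stack=[11,0] mem=[0,0,0,0]
After op 3 (-): stack=[11] mem=[0,0,0,0]
After op 4 (push 15): stack=[11,15] mem=[0,0,0,0]
After op 5 (STO M0): stack=[11] mem=[15,0,0,0]
After op 6 (STO M1): stack=[empty] mem=[15,11,0,0]
After op 7 (push 7): stack=[7] mem=[15,11,0,0]
After op 8 (push 16): stack=[7,16] mem=[15,11,0,0]
After op 9 (/): stack=[0] mem=[15,11,0,0]
After op 10 (RCL M0): stack=[0,15] mem=[15,11,0,0]
After op 11 (pop): stack=[0] mem=[15,11,0,0]
After op 12 (RCL M0): stack=[0,15] mem=[15,11,0,0]
After op 13 (-): stack=[-15] mem=[15,11,0,0]
After op 14 (push 4): stack=[-15,4] mem=[15,11,0,0]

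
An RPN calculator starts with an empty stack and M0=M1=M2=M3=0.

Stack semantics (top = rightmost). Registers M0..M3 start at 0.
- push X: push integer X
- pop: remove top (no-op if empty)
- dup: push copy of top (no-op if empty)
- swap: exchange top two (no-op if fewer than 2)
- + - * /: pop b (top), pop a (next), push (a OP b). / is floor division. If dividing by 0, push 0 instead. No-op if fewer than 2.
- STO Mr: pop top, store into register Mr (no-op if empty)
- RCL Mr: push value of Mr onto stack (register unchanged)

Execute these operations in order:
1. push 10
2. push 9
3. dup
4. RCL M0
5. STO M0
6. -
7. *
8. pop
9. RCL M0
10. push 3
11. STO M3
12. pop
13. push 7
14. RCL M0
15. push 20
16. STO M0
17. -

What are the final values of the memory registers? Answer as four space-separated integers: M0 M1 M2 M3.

After op 1 (push 10): stack=[10] mem=[0,0,0,0]
After op 2 (push 9): stack=[10,9] mem=[0,0,0,0]
After op 3 (dup): stack=[10,9,9] mem=[0,0,0,0]
After op 4 (RCL M0): stack=[10,9,9,0] mem=[0,0,0,0]
After op 5 (STO M0): stack=[10,9,9] mem=[0,0,0,0]
After op 6 (-): stack=[10,0] mem=[0,0,0,0]
After op 7 (*): stack=[0] mem=[0,0,0,0]
After op 8 (pop): stack=[empty] mem=[0,0,0,0]
After op 9 (RCL M0): stack=[0] mem=[0,0,0,0]
After op 10 (push 3): stack=[0,3] mem=[0,0,0,0]
After op 11 (STO M3): stack=[0] mem=[0,0,0,3]
After op 12 (pop): stack=[empty] mem=[0,0,0,3]
After op 13 (push 7): stack=[7] mem=[0,0,0,3]
After op 14 (RCL M0): stack=[7,0] mem=[0,0,0,3]
After op 15 (push 20): stack=[7,0,20] mem=[0,0,0,3]
After op 16 (STO M0): stack=[7,0] mem=[20,0,0,3]
After op 17 (-): stack=[7] mem=[20,0,0,3]

Answer: 20 0 0 3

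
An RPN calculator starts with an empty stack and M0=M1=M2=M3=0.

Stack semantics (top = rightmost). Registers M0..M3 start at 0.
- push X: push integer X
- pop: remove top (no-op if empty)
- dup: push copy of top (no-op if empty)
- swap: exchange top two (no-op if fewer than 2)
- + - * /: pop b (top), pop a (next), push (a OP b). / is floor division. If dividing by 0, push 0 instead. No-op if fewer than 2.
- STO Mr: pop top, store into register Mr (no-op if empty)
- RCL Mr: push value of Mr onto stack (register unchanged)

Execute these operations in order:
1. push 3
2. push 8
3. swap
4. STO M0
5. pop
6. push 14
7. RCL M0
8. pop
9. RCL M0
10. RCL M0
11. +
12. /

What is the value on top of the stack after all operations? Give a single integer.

Answer: 2

Derivation:
After op 1 (push 3): stack=[3] mem=[0,0,0,0]
After op 2 (push 8): stack=[3,8] mem=[0,0,0,0]
After op 3 (swap): stack=[8,3] mem=[0,0,0,0]
After op 4 (STO M0): stack=[8] mem=[3,0,0,0]
After op 5 (pop): stack=[empty] mem=[3,0,0,0]
After op 6 (push 14): stack=[14] mem=[3,0,0,0]
After op 7 (RCL M0): stack=[14,3] mem=[3,0,0,0]
After op 8 (pop): stack=[14] mem=[3,0,0,0]
After op 9 (RCL M0): stack=[14,3] mem=[3,0,0,0]
After op 10 (RCL M0): stack=[14,3,3] mem=[3,0,0,0]
After op 11 (+): stack=[14,6] mem=[3,0,0,0]
After op 12 (/): stack=[2] mem=[3,0,0,0]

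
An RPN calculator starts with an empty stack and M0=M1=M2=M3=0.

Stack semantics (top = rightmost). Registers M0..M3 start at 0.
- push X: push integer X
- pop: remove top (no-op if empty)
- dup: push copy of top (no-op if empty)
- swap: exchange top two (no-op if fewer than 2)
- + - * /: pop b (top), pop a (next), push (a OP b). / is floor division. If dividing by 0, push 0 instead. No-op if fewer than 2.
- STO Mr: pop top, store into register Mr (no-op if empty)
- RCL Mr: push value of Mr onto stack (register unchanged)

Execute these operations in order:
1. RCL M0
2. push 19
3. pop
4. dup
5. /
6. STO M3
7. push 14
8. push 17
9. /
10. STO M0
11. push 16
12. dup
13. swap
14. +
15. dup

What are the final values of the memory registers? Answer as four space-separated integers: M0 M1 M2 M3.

Answer: 0 0 0 0

Derivation:
After op 1 (RCL M0): stack=[0] mem=[0,0,0,0]
After op 2 (push 19): stack=[0,19] mem=[0,0,0,0]
After op 3 (pop): stack=[0] mem=[0,0,0,0]
After op 4 (dup): stack=[0,0] mem=[0,0,0,0]
After op 5 (/): stack=[0] mem=[0,0,0,0]
After op 6 (STO M3): stack=[empty] mem=[0,0,0,0]
After op 7 (push 14): stack=[14] mem=[0,0,0,0]
After op 8 (push 17): stack=[14,17] mem=[0,0,0,0]
After op 9 (/): stack=[0] mem=[0,0,0,0]
After op 10 (STO M0): stack=[empty] mem=[0,0,0,0]
After op 11 (push 16): stack=[16] mem=[0,0,0,0]
After op 12 (dup): stack=[16,16] mem=[0,0,0,0]
After op 13 (swap): stack=[16,16] mem=[0,0,0,0]
After op 14 (+): stack=[32] mem=[0,0,0,0]
After op 15 (dup): stack=[32,32] mem=[0,0,0,0]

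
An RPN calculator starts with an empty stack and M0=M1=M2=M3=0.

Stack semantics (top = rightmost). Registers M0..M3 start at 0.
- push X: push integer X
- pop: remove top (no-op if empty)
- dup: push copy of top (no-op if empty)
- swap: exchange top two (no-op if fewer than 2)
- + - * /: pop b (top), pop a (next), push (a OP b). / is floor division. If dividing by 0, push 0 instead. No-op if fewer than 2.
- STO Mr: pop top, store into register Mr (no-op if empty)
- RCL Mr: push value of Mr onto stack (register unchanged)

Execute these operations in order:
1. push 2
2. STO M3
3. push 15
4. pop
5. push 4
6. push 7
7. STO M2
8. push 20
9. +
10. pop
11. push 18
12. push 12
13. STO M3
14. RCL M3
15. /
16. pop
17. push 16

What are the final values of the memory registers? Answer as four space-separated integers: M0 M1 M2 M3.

Answer: 0 0 7 12

Derivation:
After op 1 (push 2): stack=[2] mem=[0,0,0,0]
After op 2 (STO M3): stack=[empty] mem=[0,0,0,2]
After op 3 (push 15): stack=[15] mem=[0,0,0,2]
After op 4 (pop): stack=[empty] mem=[0,0,0,2]
After op 5 (push 4): stack=[4] mem=[0,0,0,2]
After op 6 (push 7): stack=[4,7] mem=[0,0,0,2]
After op 7 (STO M2): stack=[4] mem=[0,0,7,2]
After op 8 (push 20): stack=[4,20] mem=[0,0,7,2]
After op 9 (+): stack=[24] mem=[0,0,7,2]
After op 10 (pop): stack=[empty] mem=[0,0,7,2]
After op 11 (push 18): stack=[18] mem=[0,0,7,2]
After op 12 (push 12): stack=[18,12] mem=[0,0,7,2]
After op 13 (STO M3): stack=[18] mem=[0,0,7,12]
After op 14 (RCL M3): stack=[18,12] mem=[0,0,7,12]
After op 15 (/): stack=[1] mem=[0,0,7,12]
After op 16 (pop): stack=[empty] mem=[0,0,7,12]
After op 17 (push 16): stack=[16] mem=[0,0,7,12]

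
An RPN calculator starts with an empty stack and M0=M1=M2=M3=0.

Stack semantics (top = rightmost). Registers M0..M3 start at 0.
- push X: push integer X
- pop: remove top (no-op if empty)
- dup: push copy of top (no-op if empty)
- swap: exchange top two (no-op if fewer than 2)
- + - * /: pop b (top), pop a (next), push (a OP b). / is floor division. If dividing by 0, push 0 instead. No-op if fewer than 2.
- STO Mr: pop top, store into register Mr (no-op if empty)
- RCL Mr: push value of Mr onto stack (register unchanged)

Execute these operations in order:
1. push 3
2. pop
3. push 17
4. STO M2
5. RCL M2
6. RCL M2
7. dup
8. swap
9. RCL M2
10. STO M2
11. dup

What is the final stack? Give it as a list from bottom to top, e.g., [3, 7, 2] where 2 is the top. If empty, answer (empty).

Answer: [17, 17, 17, 17]

Derivation:
After op 1 (push 3): stack=[3] mem=[0,0,0,0]
After op 2 (pop): stack=[empty] mem=[0,0,0,0]
After op 3 (push 17): stack=[17] mem=[0,0,0,0]
After op 4 (STO M2): stack=[empty] mem=[0,0,17,0]
After op 5 (RCL M2): stack=[17] mem=[0,0,17,0]
After op 6 (RCL M2): stack=[17,17] mem=[0,0,17,0]
After op 7 (dup): stack=[17,17,17] mem=[0,0,17,0]
After op 8 (swap): stack=[17,17,17] mem=[0,0,17,0]
After op 9 (RCL M2): stack=[17,17,17,17] mem=[0,0,17,0]
After op 10 (STO M2): stack=[17,17,17] mem=[0,0,17,0]
After op 11 (dup): stack=[17,17,17,17] mem=[0,0,17,0]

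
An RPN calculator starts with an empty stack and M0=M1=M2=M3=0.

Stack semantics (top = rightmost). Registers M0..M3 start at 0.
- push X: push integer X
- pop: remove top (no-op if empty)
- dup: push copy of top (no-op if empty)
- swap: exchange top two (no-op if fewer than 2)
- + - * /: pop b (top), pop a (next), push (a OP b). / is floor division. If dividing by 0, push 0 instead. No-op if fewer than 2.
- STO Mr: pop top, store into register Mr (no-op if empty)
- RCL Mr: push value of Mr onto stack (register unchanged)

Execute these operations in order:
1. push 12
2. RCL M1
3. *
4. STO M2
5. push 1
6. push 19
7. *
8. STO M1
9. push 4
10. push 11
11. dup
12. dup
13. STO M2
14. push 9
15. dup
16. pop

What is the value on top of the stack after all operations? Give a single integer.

Answer: 9

Derivation:
After op 1 (push 12): stack=[12] mem=[0,0,0,0]
After op 2 (RCL M1): stack=[12,0] mem=[0,0,0,0]
After op 3 (*): stack=[0] mem=[0,0,0,0]
After op 4 (STO M2): stack=[empty] mem=[0,0,0,0]
After op 5 (push 1): stack=[1] mem=[0,0,0,0]
After op 6 (push 19): stack=[1,19] mem=[0,0,0,0]
After op 7 (*): stack=[19] mem=[0,0,0,0]
After op 8 (STO M1): stack=[empty] mem=[0,19,0,0]
After op 9 (push 4): stack=[4] mem=[0,19,0,0]
After op 10 (push 11): stack=[4,11] mem=[0,19,0,0]
After op 11 (dup): stack=[4,11,11] mem=[0,19,0,0]
After op 12 (dup): stack=[4,11,11,11] mem=[0,19,0,0]
After op 13 (STO M2): stack=[4,11,11] mem=[0,19,11,0]
After op 14 (push 9): stack=[4,11,11,9] mem=[0,19,11,0]
After op 15 (dup): stack=[4,11,11,9,9] mem=[0,19,11,0]
After op 16 (pop): stack=[4,11,11,9] mem=[0,19,11,0]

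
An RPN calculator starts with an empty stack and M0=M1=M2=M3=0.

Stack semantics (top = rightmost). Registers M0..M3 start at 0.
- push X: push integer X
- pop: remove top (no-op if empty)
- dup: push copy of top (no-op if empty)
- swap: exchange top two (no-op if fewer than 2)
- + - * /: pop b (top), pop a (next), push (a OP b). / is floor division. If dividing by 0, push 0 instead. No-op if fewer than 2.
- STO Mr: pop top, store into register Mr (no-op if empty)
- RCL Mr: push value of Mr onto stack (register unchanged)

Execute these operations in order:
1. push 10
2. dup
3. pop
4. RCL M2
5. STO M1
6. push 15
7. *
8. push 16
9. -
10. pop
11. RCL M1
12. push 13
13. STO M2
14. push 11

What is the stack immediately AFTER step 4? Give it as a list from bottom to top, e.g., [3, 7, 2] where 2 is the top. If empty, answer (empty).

After op 1 (push 10): stack=[10] mem=[0,0,0,0]
After op 2 (dup): stack=[10,10] mem=[0,0,0,0]
After op 3 (pop): stack=[10] mem=[0,0,0,0]
After op 4 (RCL M2): stack=[10,0] mem=[0,0,0,0]

[10, 0]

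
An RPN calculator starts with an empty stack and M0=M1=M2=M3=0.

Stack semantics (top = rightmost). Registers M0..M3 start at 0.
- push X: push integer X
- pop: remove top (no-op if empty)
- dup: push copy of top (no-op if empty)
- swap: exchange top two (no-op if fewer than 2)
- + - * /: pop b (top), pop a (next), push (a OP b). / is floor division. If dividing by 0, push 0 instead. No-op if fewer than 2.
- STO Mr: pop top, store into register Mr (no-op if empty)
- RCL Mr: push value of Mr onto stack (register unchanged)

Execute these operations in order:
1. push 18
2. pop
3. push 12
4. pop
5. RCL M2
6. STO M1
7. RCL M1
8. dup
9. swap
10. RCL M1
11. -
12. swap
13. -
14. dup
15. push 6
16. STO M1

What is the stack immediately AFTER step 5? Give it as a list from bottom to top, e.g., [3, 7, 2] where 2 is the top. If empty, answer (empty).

After op 1 (push 18): stack=[18] mem=[0,0,0,0]
After op 2 (pop): stack=[empty] mem=[0,0,0,0]
After op 3 (push 12): stack=[12] mem=[0,0,0,0]
After op 4 (pop): stack=[empty] mem=[0,0,0,0]
After op 5 (RCL M2): stack=[0] mem=[0,0,0,0]

[0]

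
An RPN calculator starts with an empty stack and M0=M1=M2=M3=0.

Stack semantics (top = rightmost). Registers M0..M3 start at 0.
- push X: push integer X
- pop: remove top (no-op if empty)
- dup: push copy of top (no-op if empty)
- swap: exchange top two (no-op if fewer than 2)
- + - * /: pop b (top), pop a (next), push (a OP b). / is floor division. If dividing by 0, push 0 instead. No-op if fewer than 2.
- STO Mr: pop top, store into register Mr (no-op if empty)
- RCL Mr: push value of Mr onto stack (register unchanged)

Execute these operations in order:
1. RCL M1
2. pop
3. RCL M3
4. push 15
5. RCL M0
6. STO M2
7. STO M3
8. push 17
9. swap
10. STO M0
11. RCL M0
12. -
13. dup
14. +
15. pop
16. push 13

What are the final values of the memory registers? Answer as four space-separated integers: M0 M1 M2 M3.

Answer: 0 0 0 15

Derivation:
After op 1 (RCL M1): stack=[0] mem=[0,0,0,0]
After op 2 (pop): stack=[empty] mem=[0,0,0,0]
After op 3 (RCL M3): stack=[0] mem=[0,0,0,0]
After op 4 (push 15): stack=[0,15] mem=[0,0,0,0]
After op 5 (RCL M0): stack=[0,15,0] mem=[0,0,0,0]
After op 6 (STO M2): stack=[0,15] mem=[0,0,0,0]
After op 7 (STO M3): stack=[0] mem=[0,0,0,15]
After op 8 (push 17): stack=[0,17] mem=[0,0,0,15]
After op 9 (swap): stack=[17,0] mem=[0,0,0,15]
After op 10 (STO M0): stack=[17] mem=[0,0,0,15]
After op 11 (RCL M0): stack=[17,0] mem=[0,0,0,15]
After op 12 (-): stack=[17] mem=[0,0,0,15]
After op 13 (dup): stack=[17,17] mem=[0,0,0,15]
After op 14 (+): stack=[34] mem=[0,0,0,15]
After op 15 (pop): stack=[empty] mem=[0,0,0,15]
After op 16 (push 13): stack=[13] mem=[0,0,0,15]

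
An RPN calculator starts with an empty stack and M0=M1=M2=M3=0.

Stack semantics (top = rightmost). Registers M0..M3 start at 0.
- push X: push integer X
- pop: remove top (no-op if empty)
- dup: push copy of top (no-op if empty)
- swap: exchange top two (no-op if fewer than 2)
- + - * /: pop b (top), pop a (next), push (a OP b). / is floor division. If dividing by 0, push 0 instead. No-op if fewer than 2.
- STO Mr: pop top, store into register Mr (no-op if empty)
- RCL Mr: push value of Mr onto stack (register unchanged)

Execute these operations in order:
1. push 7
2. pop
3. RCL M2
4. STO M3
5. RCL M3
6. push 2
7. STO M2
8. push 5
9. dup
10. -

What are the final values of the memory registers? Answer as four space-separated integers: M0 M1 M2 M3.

Answer: 0 0 2 0

Derivation:
After op 1 (push 7): stack=[7] mem=[0,0,0,0]
After op 2 (pop): stack=[empty] mem=[0,0,0,0]
After op 3 (RCL M2): stack=[0] mem=[0,0,0,0]
After op 4 (STO M3): stack=[empty] mem=[0,0,0,0]
After op 5 (RCL M3): stack=[0] mem=[0,0,0,0]
After op 6 (push 2): stack=[0,2] mem=[0,0,0,0]
After op 7 (STO M2): stack=[0] mem=[0,0,2,0]
After op 8 (push 5): stack=[0,5] mem=[0,0,2,0]
After op 9 (dup): stack=[0,5,5] mem=[0,0,2,0]
After op 10 (-): stack=[0,0] mem=[0,0,2,0]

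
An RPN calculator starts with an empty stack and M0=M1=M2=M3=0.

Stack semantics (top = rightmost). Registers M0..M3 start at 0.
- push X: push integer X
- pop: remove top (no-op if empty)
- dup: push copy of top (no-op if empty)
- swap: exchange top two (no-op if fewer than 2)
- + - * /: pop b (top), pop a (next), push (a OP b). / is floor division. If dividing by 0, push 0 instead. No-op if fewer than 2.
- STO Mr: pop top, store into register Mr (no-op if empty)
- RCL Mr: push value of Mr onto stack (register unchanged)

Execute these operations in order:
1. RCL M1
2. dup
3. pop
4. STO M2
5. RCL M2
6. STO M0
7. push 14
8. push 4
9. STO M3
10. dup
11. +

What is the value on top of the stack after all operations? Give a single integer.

After op 1 (RCL M1): stack=[0] mem=[0,0,0,0]
After op 2 (dup): stack=[0,0] mem=[0,0,0,0]
After op 3 (pop): stack=[0] mem=[0,0,0,0]
After op 4 (STO M2): stack=[empty] mem=[0,0,0,0]
After op 5 (RCL M2): stack=[0] mem=[0,0,0,0]
After op 6 (STO M0): stack=[empty] mem=[0,0,0,0]
After op 7 (push 14): stack=[14] mem=[0,0,0,0]
After op 8 (push 4): stack=[14,4] mem=[0,0,0,0]
After op 9 (STO M3): stack=[14] mem=[0,0,0,4]
After op 10 (dup): stack=[14,14] mem=[0,0,0,4]
After op 11 (+): stack=[28] mem=[0,0,0,4]

Answer: 28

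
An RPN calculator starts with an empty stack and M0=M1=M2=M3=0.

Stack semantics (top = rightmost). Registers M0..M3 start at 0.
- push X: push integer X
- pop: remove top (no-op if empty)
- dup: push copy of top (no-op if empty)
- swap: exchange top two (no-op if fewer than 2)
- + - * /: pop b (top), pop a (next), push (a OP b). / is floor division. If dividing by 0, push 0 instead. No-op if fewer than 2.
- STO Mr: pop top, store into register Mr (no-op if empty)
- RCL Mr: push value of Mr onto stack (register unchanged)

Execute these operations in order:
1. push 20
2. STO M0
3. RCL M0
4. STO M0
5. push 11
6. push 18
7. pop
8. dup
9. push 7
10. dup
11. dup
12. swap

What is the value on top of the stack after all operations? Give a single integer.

Answer: 7

Derivation:
After op 1 (push 20): stack=[20] mem=[0,0,0,0]
After op 2 (STO M0): stack=[empty] mem=[20,0,0,0]
After op 3 (RCL M0): stack=[20] mem=[20,0,0,0]
After op 4 (STO M0): stack=[empty] mem=[20,0,0,0]
After op 5 (push 11): stack=[11] mem=[20,0,0,0]
After op 6 (push 18): stack=[11,18] mem=[20,0,0,0]
After op 7 (pop): stack=[11] mem=[20,0,0,0]
After op 8 (dup): stack=[11,11] mem=[20,0,0,0]
After op 9 (push 7): stack=[11,11,7] mem=[20,0,0,0]
After op 10 (dup): stack=[11,11,7,7] mem=[20,0,0,0]
After op 11 (dup): stack=[11,11,7,7,7] mem=[20,0,0,0]
After op 12 (swap): stack=[11,11,7,7,7] mem=[20,0,0,0]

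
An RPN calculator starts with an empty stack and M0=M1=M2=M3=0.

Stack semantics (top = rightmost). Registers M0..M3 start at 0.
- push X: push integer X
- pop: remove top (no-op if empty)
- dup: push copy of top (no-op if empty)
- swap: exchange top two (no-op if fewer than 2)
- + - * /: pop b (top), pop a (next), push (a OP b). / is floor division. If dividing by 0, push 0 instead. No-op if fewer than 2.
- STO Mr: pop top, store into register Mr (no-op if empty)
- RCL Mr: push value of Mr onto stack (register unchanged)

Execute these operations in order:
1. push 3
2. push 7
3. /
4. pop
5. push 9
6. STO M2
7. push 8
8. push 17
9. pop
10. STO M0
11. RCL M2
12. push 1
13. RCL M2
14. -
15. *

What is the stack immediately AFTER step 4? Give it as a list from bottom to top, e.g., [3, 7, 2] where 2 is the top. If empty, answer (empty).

After op 1 (push 3): stack=[3] mem=[0,0,0,0]
After op 2 (push 7): stack=[3,7] mem=[0,0,0,0]
After op 3 (/): stack=[0] mem=[0,0,0,0]
After op 4 (pop): stack=[empty] mem=[0,0,0,0]

(empty)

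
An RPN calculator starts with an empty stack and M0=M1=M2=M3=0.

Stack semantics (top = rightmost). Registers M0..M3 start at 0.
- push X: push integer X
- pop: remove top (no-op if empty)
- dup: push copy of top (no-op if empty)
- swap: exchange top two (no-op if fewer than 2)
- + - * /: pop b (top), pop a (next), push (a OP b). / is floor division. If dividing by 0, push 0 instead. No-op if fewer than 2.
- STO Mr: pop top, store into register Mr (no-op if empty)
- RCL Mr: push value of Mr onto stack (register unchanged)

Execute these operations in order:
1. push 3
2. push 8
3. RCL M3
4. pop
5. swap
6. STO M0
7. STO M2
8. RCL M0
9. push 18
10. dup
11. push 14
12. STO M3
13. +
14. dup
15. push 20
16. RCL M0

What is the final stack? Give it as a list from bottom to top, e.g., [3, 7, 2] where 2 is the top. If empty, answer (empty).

Answer: [3, 36, 36, 20, 3]

Derivation:
After op 1 (push 3): stack=[3] mem=[0,0,0,0]
After op 2 (push 8): stack=[3,8] mem=[0,0,0,0]
After op 3 (RCL M3): stack=[3,8,0] mem=[0,0,0,0]
After op 4 (pop): stack=[3,8] mem=[0,0,0,0]
After op 5 (swap): stack=[8,3] mem=[0,0,0,0]
After op 6 (STO M0): stack=[8] mem=[3,0,0,0]
After op 7 (STO M2): stack=[empty] mem=[3,0,8,0]
After op 8 (RCL M0): stack=[3] mem=[3,0,8,0]
After op 9 (push 18): stack=[3,18] mem=[3,0,8,0]
After op 10 (dup): stack=[3,18,18] mem=[3,0,8,0]
After op 11 (push 14): stack=[3,18,18,14] mem=[3,0,8,0]
After op 12 (STO M3): stack=[3,18,18] mem=[3,0,8,14]
After op 13 (+): stack=[3,36] mem=[3,0,8,14]
After op 14 (dup): stack=[3,36,36] mem=[3,0,8,14]
After op 15 (push 20): stack=[3,36,36,20] mem=[3,0,8,14]
After op 16 (RCL M0): stack=[3,36,36,20,3] mem=[3,0,8,14]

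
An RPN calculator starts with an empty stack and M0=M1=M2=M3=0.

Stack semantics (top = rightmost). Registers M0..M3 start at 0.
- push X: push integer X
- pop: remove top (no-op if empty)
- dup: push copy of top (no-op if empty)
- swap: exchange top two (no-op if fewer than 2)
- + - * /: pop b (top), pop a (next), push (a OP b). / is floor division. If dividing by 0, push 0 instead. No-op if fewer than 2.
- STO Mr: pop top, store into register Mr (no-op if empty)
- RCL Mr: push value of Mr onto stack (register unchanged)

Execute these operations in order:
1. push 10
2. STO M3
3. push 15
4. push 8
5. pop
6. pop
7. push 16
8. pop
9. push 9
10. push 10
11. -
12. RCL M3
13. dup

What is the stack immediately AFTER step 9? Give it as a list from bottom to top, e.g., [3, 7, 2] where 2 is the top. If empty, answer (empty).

After op 1 (push 10): stack=[10] mem=[0,0,0,0]
After op 2 (STO M3): stack=[empty] mem=[0,0,0,10]
After op 3 (push 15): stack=[15] mem=[0,0,0,10]
After op 4 (push 8): stack=[15,8] mem=[0,0,0,10]
After op 5 (pop): stack=[15] mem=[0,0,0,10]
After op 6 (pop): stack=[empty] mem=[0,0,0,10]
After op 7 (push 16): stack=[16] mem=[0,0,0,10]
After op 8 (pop): stack=[empty] mem=[0,0,0,10]
After op 9 (push 9): stack=[9] mem=[0,0,0,10]

[9]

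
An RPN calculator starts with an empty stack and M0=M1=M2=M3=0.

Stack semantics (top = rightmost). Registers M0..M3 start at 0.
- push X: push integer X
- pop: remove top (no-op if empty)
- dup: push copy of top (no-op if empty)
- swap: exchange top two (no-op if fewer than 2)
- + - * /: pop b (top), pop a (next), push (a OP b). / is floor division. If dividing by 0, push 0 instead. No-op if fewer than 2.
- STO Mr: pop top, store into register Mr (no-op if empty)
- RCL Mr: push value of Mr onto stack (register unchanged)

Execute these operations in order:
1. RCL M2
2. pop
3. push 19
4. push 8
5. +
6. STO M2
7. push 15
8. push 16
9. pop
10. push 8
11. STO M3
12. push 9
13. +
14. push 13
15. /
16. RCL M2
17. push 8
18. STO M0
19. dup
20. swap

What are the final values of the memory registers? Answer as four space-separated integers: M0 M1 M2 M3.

After op 1 (RCL M2): stack=[0] mem=[0,0,0,0]
After op 2 (pop): stack=[empty] mem=[0,0,0,0]
After op 3 (push 19): stack=[19] mem=[0,0,0,0]
After op 4 (push 8): stack=[19,8] mem=[0,0,0,0]
After op 5 (+): stack=[27] mem=[0,0,0,0]
After op 6 (STO M2): stack=[empty] mem=[0,0,27,0]
After op 7 (push 15): stack=[15] mem=[0,0,27,0]
After op 8 (push 16): stack=[15,16] mem=[0,0,27,0]
After op 9 (pop): stack=[15] mem=[0,0,27,0]
After op 10 (push 8): stack=[15,8] mem=[0,0,27,0]
After op 11 (STO M3): stack=[15] mem=[0,0,27,8]
After op 12 (push 9): stack=[15,9] mem=[0,0,27,8]
After op 13 (+): stack=[24] mem=[0,0,27,8]
After op 14 (push 13): stack=[24,13] mem=[0,0,27,8]
After op 15 (/): stack=[1] mem=[0,0,27,8]
After op 16 (RCL M2): stack=[1,27] mem=[0,0,27,8]
After op 17 (push 8): stack=[1,27,8] mem=[0,0,27,8]
After op 18 (STO M0): stack=[1,27] mem=[8,0,27,8]
After op 19 (dup): stack=[1,27,27] mem=[8,0,27,8]
After op 20 (swap): stack=[1,27,27] mem=[8,0,27,8]

Answer: 8 0 27 8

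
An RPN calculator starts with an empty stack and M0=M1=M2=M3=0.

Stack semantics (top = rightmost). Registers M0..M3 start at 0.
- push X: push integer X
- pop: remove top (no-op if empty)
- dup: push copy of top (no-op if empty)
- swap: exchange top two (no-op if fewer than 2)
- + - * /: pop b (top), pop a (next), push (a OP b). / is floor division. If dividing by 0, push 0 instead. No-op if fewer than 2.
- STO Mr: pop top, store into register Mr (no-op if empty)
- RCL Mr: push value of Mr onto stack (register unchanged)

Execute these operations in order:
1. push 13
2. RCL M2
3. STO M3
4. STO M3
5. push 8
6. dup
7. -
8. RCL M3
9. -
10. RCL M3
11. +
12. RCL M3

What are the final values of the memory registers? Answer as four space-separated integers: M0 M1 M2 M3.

Answer: 0 0 0 13

Derivation:
After op 1 (push 13): stack=[13] mem=[0,0,0,0]
After op 2 (RCL M2): stack=[13,0] mem=[0,0,0,0]
After op 3 (STO M3): stack=[13] mem=[0,0,0,0]
After op 4 (STO M3): stack=[empty] mem=[0,0,0,13]
After op 5 (push 8): stack=[8] mem=[0,0,0,13]
After op 6 (dup): stack=[8,8] mem=[0,0,0,13]
After op 7 (-): stack=[0] mem=[0,0,0,13]
After op 8 (RCL M3): stack=[0,13] mem=[0,0,0,13]
After op 9 (-): stack=[-13] mem=[0,0,0,13]
After op 10 (RCL M3): stack=[-13,13] mem=[0,0,0,13]
After op 11 (+): stack=[0] mem=[0,0,0,13]
After op 12 (RCL M3): stack=[0,13] mem=[0,0,0,13]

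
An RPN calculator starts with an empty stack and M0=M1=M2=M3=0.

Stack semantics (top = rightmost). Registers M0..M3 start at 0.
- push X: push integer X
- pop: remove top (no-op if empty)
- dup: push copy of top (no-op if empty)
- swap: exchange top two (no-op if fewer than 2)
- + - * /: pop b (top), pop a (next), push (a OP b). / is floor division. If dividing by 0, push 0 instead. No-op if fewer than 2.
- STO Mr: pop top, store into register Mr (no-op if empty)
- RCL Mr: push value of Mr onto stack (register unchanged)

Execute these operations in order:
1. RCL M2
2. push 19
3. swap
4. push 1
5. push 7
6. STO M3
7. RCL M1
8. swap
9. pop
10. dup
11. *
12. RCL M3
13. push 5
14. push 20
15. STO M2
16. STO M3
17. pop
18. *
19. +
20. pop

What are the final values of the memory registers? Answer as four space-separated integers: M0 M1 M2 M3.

After op 1 (RCL M2): stack=[0] mem=[0,0,0,0]
After op 2 (push 19): stack=[0,19] mem=[0,0,0,0]
After op 3 (swap): stack=[19,0] mem=[0,0,0,0]
After op 4 (push 1): stack=[19,0,1] mem=[0,0,0,0]
After op 5 (push 7): stack=[19,0,1,7] mem=[0,0,0,0]
After op 6 (STO M3): stack=[19,0,1] mem=[0,0,0,7]
After op 7 (RCL M1): stack=[19,0,1,0] mem=[0,0,0,7]
After op 8 (swap): stack=[19,0,0,1] mem=[0,0,0,7]
After op 9 (pop): stack=[19,0,0] mem=[0,0,0,7]
After op 10 (dup): stack=[19,0,0,0] mem=[0,0,0,7]
After op 11 (*): stack=[19,0,0] mem=[0,0,0,7]
After op 12 (RCL M3): stack=[19,0,0,7] mem=[0,0,0,7]
After op 13 (push 5): stack=[19,0,0,7,5] mem=[0,0,0,7]
After op 14 (push 20): stack=[19,0,0,7,5,20] mem=[0,0,0,7]
After op 15 (STO M2): stack=[19,0,0,7,5] mem=[0,0,20,7]
After op 16 (STO M3): stack=[19,0,0,7] mem=[0,0,20,5]
After op 17 (pop): stack=[19,0,0] mem=[0,0,20,5]
After op 18 (*): stack=[19,0] mem=[0,0,20,5]
After op 19 (+): stack=[19] mem=[0,0,20,5]
After op 20 (pop): stack=[empty] mem=[0,0,20,5]

Answer: 0 0 20 5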